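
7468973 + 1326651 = 8795624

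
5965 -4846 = 1119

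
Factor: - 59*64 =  - 3776 = - 2^6*59^1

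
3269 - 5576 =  - 2307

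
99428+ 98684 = 198112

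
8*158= 1264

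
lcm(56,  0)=0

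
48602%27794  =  20808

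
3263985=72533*45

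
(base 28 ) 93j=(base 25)bb9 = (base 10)7159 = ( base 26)AF9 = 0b1101111110111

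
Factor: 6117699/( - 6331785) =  - 2039233/2110595 = -  5^( - 1 )*7^2 * 23^ ( - 1)*18353^( - 1 )*41617^1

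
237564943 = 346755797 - 109190854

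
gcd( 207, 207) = 207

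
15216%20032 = 15216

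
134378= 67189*2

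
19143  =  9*2127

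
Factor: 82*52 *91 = 2^3*7^1*13^2*41^1 = 388024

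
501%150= 51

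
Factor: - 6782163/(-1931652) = 2^( - 2) * 3^ ( - 1 )*61^1 *37061^1*53657^( - 1 ) = 2260721/643884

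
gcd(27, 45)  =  9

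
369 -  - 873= 1242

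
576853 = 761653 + - 184800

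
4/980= 1/245  =  0.00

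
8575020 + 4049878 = 12624898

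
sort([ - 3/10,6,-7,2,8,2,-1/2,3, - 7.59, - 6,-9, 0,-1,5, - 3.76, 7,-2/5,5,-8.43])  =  [ - 9,-8.43 , - 7.59 ,-7, - 6, - 3.76, - 1,  -  1/2, - 2/5,-3/10, 0 , 2,2, 3,5,5 , 6,7,8]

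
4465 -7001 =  - 2536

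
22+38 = 60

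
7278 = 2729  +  4549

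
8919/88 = 8919/88 = 101.35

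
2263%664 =271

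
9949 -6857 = 3092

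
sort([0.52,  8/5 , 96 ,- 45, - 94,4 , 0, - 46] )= [ - 94,  -  46,-45, 0,  0.52, 8/5, 4, 96]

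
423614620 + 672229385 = 1095844005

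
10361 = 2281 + 8080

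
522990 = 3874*135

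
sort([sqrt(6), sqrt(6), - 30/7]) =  [ - 30/7,sqrt( 6),sqrt(6 )]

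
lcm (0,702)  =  0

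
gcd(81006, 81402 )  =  6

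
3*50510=151530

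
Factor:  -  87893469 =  - 3^2  *9765941^1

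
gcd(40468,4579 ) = 1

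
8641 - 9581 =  - 940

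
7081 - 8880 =  -  1799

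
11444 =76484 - 65040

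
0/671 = 0 =0.00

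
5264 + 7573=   12837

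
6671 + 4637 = 11308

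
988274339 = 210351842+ 777922497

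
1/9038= 1/9038 = 0.00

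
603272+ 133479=736751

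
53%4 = 1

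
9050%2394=1868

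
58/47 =1 + 11/47 = 1.23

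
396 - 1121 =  - 725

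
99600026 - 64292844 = 35307182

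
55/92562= 55/92562 =0.00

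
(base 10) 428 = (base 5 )3203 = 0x1AC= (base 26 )gc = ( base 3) 120212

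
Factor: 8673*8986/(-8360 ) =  - 38967789/4180 = - 2^ ( - 2 )*3^1*5^ ( - 1) * 7^2 * 11^( - 1)*19^( - 1)*59^1  *4493^1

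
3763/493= 7 + 312/493 = 7.63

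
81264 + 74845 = 156109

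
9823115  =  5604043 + 4219072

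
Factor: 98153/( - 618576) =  - 2^( - 4)*3^( - 1 )*7^( - 2 )*11^1 * 263^( - 1 )*8923^1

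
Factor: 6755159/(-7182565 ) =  - 5^(  -  1) * 13^( -1)*110501^( - 1 )*6755159^1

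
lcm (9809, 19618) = 19618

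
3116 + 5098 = 8214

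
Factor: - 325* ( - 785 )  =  5^3*13^1 * 157^1=   255125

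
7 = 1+6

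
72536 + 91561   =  164097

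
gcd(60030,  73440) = 90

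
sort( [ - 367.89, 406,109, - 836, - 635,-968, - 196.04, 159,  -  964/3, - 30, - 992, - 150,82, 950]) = [ - 992, - 968, - 836, - 635, - 367.89, - 964/3,  -  196.04, - 150, - 30,82, 109,159 , 406, 950 ]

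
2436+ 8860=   11296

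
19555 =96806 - 77251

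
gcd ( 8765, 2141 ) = 1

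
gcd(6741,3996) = 9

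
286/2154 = 143/1077 = 0.13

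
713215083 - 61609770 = 651605313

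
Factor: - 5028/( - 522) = 2^1 * 3^(- 1 )* 29^( - 1)*419^1 = 838/87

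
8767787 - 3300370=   5467417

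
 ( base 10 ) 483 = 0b111100011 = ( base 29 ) gj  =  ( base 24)k3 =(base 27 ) HO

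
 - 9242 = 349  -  9591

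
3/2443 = 3/2443 = 0.00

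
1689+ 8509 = 10198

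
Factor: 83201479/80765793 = 3^(  -  2)*17^( - 1 ) * 527881^(-1)*83201479^1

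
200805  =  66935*3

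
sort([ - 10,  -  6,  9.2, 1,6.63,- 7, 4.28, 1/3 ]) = [ - 10, - 7,-6,  1/3,1, 4.28, 6.63, 9.2]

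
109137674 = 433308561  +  -324170887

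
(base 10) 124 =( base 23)59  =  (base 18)6G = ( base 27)4g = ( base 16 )7c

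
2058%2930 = 2058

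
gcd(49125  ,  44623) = 1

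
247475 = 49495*5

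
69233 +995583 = 1064816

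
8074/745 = 8074/745 = 10.84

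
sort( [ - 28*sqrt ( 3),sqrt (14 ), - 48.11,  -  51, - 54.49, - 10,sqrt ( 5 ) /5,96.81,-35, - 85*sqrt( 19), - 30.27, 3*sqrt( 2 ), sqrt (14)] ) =[ - 85 * sqrt ( 19),- 54.49, - 51, - 28*sqrt ( 3), - 48.11, - 35, - 30.27, - 10,sqrt (5 ) /5,sqrt( 14 ), sqrt (14 ), 3 * sqrt(2 ), 96.81] 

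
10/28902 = 5/14451=0.00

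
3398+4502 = 7900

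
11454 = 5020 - -6434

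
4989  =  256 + 4733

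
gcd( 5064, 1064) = 8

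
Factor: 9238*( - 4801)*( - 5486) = 243313086068 = 2^2*13^1*31^1*149^1 * 211^1  *4801^1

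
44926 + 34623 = 79549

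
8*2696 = 21568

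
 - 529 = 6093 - 6622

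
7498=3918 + 3580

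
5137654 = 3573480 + 1564174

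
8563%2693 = 484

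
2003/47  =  2003/47 = 42.62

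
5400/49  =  5400/49= 110.20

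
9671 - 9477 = 194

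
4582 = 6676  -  2094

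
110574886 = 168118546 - 57543660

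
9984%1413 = 93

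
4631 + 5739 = 10370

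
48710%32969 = 15741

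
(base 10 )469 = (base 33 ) E7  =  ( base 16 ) 1D5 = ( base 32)EL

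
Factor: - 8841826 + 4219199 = - 31^1*41^1 * 3637^1 = -4622627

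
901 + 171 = 1072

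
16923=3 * 5641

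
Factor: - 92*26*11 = - 2^3*11^1*13^1*23^1 = - 26312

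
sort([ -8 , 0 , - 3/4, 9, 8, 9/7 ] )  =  [-8,-3/4,0,  9/7,8, 9]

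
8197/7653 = 8197/7653 = 1.07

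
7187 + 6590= 13777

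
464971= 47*9893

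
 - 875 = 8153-9028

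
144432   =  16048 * 9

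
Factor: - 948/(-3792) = 1/4 = 2^(-2 ) 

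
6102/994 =6+69/497=6.14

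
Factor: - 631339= - 631339^1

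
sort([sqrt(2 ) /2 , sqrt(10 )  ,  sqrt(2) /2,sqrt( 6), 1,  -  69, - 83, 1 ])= [ - 83, - 69,sqrt (2 ) /2, sqrt ( 2 )/2, 1,1, sqrt( 6 ), sqrt( 10)]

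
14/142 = 7/71 = 0.10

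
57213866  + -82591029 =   -  25377163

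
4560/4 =1140 = 1140.00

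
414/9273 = 138/3091= 0.04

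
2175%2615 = 2175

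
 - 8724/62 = -4362/31=- 140.71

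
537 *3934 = 2112558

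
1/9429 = 1/9429 = 0.00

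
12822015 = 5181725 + 7640290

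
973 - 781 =192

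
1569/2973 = 523/991 =0.53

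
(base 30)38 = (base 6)242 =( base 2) 1100010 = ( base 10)98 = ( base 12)82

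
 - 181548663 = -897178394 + 715629731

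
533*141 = 75153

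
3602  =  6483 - 2881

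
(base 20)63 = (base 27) 4f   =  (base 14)8b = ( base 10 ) 123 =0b1111011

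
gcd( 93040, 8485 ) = 5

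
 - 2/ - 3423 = 2/3423 = 0.00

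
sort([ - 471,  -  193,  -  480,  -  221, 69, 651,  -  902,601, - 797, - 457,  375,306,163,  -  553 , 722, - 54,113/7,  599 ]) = [-902 , - 797, - 553, - 480, - 471,-457,-221,-193,-54,113/7, 69,163, 306,375, 599,601, 651,722 ] 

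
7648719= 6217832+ 1430887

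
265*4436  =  1175540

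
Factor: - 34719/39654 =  - 11573/13218 = -2^( - 1)*3^( - 1 )*71^1*163^1*2203^( - 1 )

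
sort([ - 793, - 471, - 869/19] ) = [ - 793, - 471,-869/19 ] 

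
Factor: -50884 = -2^2*12721^1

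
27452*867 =23800884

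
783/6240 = 261/2080 = 0.13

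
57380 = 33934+23446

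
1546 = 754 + 792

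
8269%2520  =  709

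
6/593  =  6/593 = 0.01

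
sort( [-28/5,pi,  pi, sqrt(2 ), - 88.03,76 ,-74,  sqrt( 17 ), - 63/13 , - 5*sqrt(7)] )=[ - 88.03, - 74,-5*sqrt(7), - 28/5, - 63/13, sqrt(2 ), pi , pi, sqrt( 17 ), 76] 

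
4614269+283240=4897509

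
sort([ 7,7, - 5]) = [ - 5 , 7, 7] 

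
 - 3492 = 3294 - 6786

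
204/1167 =68/389  =  0.17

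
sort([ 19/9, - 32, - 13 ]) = [-32, - 13,19/9 ] 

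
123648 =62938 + 60710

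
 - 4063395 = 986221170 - 990284565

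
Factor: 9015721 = 11^1*13^1*67^1 * 941^1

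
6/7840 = 3/3920 = 0.00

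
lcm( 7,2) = 14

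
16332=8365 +7967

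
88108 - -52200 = 140308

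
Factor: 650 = 2^1*  5^2*13^1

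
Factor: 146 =2^1 * 73^1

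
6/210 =1/35 =0.03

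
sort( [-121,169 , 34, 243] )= [-121 , 34,169,243 ] 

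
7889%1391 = 934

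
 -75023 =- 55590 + - 19433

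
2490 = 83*30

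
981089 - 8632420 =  - 7651331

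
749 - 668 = 81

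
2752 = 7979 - 5227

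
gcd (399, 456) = 57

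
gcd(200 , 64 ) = 8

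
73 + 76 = 149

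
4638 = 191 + 4447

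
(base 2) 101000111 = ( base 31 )AH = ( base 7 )645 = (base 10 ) 327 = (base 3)110010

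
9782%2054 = 1566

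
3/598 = 3/598= 0.01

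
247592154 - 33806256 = 213785898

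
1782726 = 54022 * 33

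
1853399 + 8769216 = 10622615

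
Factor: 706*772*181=98650792 = 2^3*181^1*193^1 *353^1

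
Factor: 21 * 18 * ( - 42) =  - 15876 = - 2^2*3^4 * 7^2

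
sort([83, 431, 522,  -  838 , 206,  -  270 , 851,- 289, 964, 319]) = [-838, - 289, - 270, 83, 206, 319, 431, 522,851, 964 ]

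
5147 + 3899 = 9046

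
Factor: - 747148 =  -2^2*151^1 * 1237^1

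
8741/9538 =8741/9538 = 0.92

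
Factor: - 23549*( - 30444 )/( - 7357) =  - 2^2*3^1*7^ (-1)*43^1 * 59^1*1051^( - 1)*23549^1  =  - 716925756/7357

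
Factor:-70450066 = -2^1*2351^1*14983^1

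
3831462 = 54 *70953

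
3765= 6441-2676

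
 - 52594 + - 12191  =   - 64785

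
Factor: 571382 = 2^1 * 7^1*40813^1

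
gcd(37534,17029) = 1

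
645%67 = 42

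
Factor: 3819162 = 2^1*3^1  *  83^1*7669^1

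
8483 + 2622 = 11105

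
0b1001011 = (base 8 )113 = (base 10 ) 75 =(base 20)3f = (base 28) 2j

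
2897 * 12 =34764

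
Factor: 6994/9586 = 3497/4793 = 13^1*269^1*4793^(  -  1) 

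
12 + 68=80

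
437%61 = 10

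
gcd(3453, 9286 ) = 1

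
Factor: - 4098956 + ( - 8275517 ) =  - 229^1*54037^1 = - 12374473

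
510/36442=255/18221 = 0.01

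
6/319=6/319= 0.02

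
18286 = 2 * 9143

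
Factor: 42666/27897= 2^1 * 13^1*17^( - 1 ) = 26/17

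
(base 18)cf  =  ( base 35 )6L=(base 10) 231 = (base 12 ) 173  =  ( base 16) E7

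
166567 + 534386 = 700953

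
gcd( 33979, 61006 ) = 11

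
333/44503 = 333/44503 = 0.01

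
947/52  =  947/52 = 18.21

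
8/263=8/263= 0.03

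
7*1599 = 11193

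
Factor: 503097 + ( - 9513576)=  -  3^1*271^1 *11083^1= - 9010479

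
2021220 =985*2052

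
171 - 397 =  - 226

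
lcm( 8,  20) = 40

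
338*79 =26702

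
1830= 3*610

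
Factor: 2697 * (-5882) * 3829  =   - 2^1 * 3^1 * 7^1*17^1*29^1 *31^1*173^1 * 547^1 = - 60742314066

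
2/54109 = 2/54109 = 0.00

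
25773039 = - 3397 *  ( - 7587)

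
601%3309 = 601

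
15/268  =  15/268  =  0.06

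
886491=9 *98499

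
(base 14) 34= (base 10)46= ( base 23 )20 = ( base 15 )31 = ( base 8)56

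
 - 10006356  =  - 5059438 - 4946918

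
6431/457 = 6431/457 = 14.07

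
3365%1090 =95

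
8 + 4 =12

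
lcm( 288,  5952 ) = 17856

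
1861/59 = 31 + 32/59= 31.54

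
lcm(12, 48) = 48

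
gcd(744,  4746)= 6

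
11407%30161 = 11407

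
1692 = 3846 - 2154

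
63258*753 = 47633274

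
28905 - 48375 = -19470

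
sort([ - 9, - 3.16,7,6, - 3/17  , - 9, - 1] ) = [  -  9,- 9 , - 3.16,- 1,-3/17,6, 7 ] 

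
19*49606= 942514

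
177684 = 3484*51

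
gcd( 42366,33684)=6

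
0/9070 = 0 = 0.00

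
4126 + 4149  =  8275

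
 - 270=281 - 551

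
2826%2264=562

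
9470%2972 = 554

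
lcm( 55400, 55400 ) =55400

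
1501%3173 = 1501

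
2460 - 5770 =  - 3310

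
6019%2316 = 1387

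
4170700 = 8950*466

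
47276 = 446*106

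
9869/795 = 9869/795 = 12.41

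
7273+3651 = 10924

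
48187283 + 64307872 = 112495155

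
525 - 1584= - 1059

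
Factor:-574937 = -11^1*52267^1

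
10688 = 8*1336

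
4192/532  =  1048/133 = 7.88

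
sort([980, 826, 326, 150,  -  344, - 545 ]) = [ - 545,  -  344 , 150 , 326, 826,980 ]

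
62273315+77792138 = 140065453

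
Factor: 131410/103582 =5^1*17^1*67^( - 1) =85/67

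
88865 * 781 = 69403565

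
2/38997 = 2/38997 = 0.00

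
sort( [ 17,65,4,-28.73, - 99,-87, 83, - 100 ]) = [-100,-99  , - 87, - 28.73,4,17,65 , 83]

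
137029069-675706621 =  - 538677552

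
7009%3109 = 791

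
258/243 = 86/81 = 1.06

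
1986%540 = 366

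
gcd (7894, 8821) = 1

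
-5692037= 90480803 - 96172840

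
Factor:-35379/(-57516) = 2^( - 2 )*3^1*3931^1*4793^( - 1) = 11793/19172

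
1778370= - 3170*( - 561 )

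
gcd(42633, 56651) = 1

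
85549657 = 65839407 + 19710250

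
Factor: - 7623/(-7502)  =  63/62 = 2^(- 1 )*3^2 *7^1*31^( - 1 )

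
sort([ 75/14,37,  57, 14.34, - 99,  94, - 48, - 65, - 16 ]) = [ - 99 ,  -  65, - 48,-16, 75/14, 14.34, 37, 57,94]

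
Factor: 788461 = 239^1*3299^1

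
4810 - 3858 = 952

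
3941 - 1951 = 1990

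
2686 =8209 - 5523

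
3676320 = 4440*828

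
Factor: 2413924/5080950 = 2^1*3^( - 2)*5^ ( - 2)*7^( - 1)*79^1*1613^(  -  1 ) * 7639^1=1206962/2540475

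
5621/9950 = 5621/9950 = 0.56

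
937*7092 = 6645204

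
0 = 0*65397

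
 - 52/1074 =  - 1 + 511/537=- 0.05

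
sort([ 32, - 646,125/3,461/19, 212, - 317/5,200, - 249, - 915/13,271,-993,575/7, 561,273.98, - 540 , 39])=[-993, - 646, - 540,  -  249, - 915/13, - 317/5 , 461/19,32, 39,125/3,  575/7,200 , 212,271, 273.98,561]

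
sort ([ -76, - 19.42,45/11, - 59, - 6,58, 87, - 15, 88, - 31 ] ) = [ - 76, - 59 , - 31,-19.42, - 15, - 6, 45/11, 58, 87,88]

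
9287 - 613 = 8674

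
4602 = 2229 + 2373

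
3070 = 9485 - 6415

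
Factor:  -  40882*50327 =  - 2^1*59^1* 853^1*20441^1 = -2057468414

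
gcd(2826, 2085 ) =3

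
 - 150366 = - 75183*2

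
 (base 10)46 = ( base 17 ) 2c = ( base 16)2E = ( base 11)42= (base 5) 141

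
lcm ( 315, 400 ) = 25200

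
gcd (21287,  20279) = 7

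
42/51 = 14/17 = 0.82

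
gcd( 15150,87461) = 1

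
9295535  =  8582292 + 713243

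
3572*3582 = 12794904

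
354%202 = 152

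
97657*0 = 0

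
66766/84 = 794 + 5/6  =  794.83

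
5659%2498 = 663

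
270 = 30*9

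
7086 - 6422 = 664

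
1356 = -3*( - 452) 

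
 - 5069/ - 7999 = 5069/7999= 0.63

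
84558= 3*28186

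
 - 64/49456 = -1 + 3087/3091 = - 0.00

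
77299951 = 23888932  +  53411019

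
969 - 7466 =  - 6497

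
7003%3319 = 365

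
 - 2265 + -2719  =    -  4984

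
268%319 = 268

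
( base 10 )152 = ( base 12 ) 108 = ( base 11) 129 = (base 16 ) 98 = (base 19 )80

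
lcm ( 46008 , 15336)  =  46008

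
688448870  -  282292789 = 406156081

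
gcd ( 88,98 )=2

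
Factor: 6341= 17^1*  373^1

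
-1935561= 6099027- 8034588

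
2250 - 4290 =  - 2040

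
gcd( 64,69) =1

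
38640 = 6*6440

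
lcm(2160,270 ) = 2160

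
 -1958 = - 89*22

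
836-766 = 70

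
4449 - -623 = 5072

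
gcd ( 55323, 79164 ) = 27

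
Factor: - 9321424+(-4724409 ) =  - 14045833 = - 2803^1*5011^1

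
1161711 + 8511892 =9673603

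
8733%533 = 205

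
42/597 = 14/199 = 0.07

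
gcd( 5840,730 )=730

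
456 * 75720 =34528320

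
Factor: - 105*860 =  - 2^2*3^1 *5^2*7^1*43^1 = - 90300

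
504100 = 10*50410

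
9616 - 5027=4589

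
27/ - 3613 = -27/3613 = - 0.01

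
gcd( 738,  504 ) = 18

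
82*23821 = 1953322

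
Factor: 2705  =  5^1*541^1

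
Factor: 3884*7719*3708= 111168049968 = 2^4 * 3^3*31^1*83^1*103^1*971^1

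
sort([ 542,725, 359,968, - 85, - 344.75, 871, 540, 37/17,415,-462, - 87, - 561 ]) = [- 561 , - 462, - 344.75, - 87 , - 85,  37/17, 359, 415, 540,542,725,871, 968]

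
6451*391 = 2522341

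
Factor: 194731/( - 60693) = -3^( -1 )*19^1 * 37^1 * 277^1*20231^( - 1)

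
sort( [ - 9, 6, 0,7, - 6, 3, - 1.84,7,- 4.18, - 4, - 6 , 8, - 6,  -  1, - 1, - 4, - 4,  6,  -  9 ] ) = [ - 9 ,- 9, - 6, - 6,-6,-4.18, - 4, - 4, - 4, - 1.84, - 1 , -1, 0, 3, 6,6,7, 7, 8 ] 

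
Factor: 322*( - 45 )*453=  - 6563970 = -2^1*3^3*5^1*7^1*23^1*151^1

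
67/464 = 67/464 = 0.14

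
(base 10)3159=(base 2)110001010111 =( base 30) 3f9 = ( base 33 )2to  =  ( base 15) E09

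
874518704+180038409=1054557113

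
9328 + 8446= 17774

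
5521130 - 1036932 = 4484198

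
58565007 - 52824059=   5740948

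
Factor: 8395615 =5^1*1679123^1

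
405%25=5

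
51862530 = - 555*( - 93446)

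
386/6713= 386/6713 = 0.06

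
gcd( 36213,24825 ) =3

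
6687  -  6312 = 375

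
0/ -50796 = 0/1 = -0.00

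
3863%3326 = 537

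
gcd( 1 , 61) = 1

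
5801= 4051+1750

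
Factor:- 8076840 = -2^3*3^1* 5^1*67307^1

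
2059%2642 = 2059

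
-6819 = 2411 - 9230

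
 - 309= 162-471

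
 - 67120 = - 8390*8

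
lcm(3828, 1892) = 164604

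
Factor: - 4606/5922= - 3^(  -  2)* 7^1 = - 7/9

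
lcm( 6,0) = 0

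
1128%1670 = 1128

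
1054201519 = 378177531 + 676023988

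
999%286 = 141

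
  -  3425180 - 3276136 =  - 6701316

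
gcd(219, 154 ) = 1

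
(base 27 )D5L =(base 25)FA8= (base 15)2CC3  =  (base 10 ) 9633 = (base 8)22641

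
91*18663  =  1698333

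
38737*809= 31338233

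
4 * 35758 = 143032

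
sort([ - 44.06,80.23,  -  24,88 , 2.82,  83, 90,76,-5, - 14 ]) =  [ - 44.06, - 24  , - 14,-5,  2.82,76, 80.23,83 , 88,90]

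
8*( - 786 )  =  -6288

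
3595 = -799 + 4394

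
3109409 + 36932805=40042214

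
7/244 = 7/244 = 0.03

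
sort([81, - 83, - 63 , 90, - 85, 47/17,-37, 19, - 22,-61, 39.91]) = [ -85, - 83, - 63,  -  61,-37 , - 22,47/17, 19,39.91, 81,90 ] 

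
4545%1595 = 1355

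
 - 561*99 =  - 55539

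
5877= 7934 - 2057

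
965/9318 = 965/9318=0.10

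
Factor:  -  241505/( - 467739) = 3^( - 2 ) * 5^1*11^1 *4391^1*51971^( - 1 )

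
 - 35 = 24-59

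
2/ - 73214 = -1 + 36606/36607 = - 0.00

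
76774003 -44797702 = 31976301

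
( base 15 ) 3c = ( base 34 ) 1n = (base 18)33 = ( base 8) 71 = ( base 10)57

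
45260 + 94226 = 139486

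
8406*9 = 75654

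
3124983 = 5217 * 599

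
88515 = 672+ 87843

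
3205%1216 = 773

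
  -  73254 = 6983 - 80237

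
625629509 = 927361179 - 301731670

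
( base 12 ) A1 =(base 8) 171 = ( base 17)72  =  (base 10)121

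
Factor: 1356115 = 5^1*59^1*4597^1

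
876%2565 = 876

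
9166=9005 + 161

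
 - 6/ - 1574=3/787 = 0.00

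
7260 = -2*( - 3630) 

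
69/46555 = 69/46555 = 0.00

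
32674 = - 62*(-527 ) 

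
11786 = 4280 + 7506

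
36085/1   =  36085 = 36085.00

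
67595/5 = 13519 =13519.00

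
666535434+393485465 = 1060020899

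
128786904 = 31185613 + 97601291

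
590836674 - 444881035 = 145955639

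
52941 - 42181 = 10760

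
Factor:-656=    - 2^4*41^1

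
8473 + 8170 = 16643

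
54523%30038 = 24485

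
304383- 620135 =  - 315752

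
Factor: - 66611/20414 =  -1129/346 = -2^( - 1 )*173^( - 1)*1129^1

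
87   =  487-400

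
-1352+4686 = 3334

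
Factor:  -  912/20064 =  -  1/22 = - 2^ ( - 1 )*11^(-1)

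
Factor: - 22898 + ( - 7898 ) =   -  2^2 * 7699^1 = - 30796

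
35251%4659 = 2638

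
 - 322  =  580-902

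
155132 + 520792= 675924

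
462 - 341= 121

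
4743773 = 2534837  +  2208936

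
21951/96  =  7317/32 = 228.66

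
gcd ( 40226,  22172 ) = 2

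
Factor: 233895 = 3^1*5^1*31^1*503^1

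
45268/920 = 49 + 47/230= 49.20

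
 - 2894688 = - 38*76176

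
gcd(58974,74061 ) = 3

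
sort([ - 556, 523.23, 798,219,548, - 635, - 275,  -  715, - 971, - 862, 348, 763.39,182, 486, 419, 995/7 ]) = [ - 971,- 862, - 715, - 635, - 556, - 275, 995/7, 182, 219, 348, 419, 486, 523.23,548, 763.39,  798] 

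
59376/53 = 59376/53 = 1120.30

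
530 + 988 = 1518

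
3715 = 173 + 3542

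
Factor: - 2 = -2^1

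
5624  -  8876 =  - 3252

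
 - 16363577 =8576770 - 24940347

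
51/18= 17/6=2.83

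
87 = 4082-3995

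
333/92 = 3+57/92 = 3.62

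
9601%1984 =1665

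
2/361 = 2/361 = 0.01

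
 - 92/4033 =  - 92/4033 = -0.02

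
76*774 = 58824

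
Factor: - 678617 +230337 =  - 2^3*5^1 *7^1*1601^1 = - 448280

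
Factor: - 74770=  - 2^1 * 5^1 * 7477^1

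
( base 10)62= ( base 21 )2K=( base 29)24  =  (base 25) 2c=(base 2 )111110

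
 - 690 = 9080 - 9770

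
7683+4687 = 12370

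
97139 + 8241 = 105380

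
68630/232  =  34315/116=295.82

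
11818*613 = 7244434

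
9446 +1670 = 11116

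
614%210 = 194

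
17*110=1870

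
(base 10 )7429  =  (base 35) 629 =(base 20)ib9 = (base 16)1D05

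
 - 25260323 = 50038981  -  75299304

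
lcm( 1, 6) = 6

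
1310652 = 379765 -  - 930887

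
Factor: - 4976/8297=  - 2^4*311^1*8297^( - 1 )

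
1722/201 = 8 + 38/67 = 8.57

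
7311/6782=1+529/6782 = 1.08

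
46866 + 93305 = 140171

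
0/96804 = 0 = 0.00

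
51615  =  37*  1395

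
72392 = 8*9049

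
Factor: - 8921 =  - 11^1 * 811^1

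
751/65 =751/65 = 11.55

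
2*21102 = 42204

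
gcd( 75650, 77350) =850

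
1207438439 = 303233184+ 904205255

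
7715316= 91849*84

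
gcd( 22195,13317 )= 4439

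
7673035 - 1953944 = 5719091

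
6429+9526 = 15955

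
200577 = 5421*37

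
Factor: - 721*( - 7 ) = 7^2*103^1 = 5047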